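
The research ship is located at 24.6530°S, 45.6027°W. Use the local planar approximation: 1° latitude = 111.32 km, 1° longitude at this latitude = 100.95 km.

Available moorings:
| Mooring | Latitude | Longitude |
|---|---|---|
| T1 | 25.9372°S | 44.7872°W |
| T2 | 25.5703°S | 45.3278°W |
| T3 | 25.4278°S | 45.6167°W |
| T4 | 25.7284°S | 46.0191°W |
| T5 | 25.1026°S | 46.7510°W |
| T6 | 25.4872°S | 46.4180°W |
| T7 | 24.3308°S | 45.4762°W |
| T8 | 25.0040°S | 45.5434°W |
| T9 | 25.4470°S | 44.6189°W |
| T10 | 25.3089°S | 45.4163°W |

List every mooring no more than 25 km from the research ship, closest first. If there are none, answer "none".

Distances from 24.6530°S, 45.6027°W:
T1: 164.9670 km
T2: 105.8176 km
T3: 86.2623 km
T4: 126.8792 km
T5: 126.2640 km
T6: 124.0871 km
T7: 38.0728 km
T8: 39.5292 km
T9: 132.9505 km
T10: 75.4005 km
Threshold 25 km: none within range.

none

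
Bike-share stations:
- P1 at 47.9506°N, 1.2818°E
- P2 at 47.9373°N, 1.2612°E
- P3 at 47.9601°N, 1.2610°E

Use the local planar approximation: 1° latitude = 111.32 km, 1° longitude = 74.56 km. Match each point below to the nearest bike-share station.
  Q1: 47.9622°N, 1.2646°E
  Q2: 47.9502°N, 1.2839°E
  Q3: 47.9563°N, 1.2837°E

Q1→P3; Q2→P1; Q3→P1

Q1 at 47.9622°N, 1.2646°E:
  P1: 1.8199 km
  P2: 2.7834 km
  P3: 0.3559 km
  → nearest: P3 (0.3559 km)
Q2 at 47.9502°N, 1.2839°E:
  P1: 0.1628 km
  P2: 2.2196 km
  P3: 2.0322 km
  → nearest: P1 (0.1628 km)
Q3 at 47.9563°N, 1.2837°E:
  P1: 0.6501 km
  P2: 2.6996 km
  P3: 1.7446 km
  → nearest: P1 (0.6501 km)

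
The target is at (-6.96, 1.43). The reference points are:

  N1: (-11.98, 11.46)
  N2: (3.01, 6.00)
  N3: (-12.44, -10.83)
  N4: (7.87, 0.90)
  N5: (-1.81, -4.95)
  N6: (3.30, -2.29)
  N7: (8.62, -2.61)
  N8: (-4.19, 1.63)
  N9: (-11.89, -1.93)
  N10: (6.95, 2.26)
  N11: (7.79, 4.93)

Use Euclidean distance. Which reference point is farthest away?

Distances from (-6.96, 1.43):
N1: √((-5.02)² + (10.03)²) = √(25.2004 + 100.6009) = 11.22
N2: √((9.97)² + (4.57)²) = √(99.4009 + 20.8849) = 10.97
N3: √((-5.48)² + (-12.26)²) = √(30.0304 + 150.3076) = 13.43
N4: √((14.83)² + (-0.53)²) = √(219.9289 + 0.2809) = 14.84
N5: √((5.15)² + (-6.38)²) = √(26.5225 + 40.7044) = 8.20
N6: √((10.26)² + (-3.72)²) = √(105.2676 + 13.8384) = 10.91
N7: √((15.58)² + (-4.04)²) = √(242.7364 + 16.3216) = 16.10
N8: √((2.77)² + (0.20)²) = √(7.6729 + 0.0400) = 2.78
N9: √((-4.93)² + (-3.36)²) = √(24.3049 + 11.2896) = 5.97
N10: √((13.91)² + (0.83)²) = √(193.4881 + 0.6889) = 13.93
N11: √((14.75)² + (3.50)²) = √(217.5625 + 12.2500) = 15.16
Maximum: N7 at 16.10.

N7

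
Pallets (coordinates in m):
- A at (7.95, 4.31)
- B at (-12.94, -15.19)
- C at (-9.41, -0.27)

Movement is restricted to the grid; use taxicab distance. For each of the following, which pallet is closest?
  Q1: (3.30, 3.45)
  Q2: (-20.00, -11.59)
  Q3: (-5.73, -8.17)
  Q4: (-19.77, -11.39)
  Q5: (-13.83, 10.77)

Q1 at (3.30, 3.45):
  A: 5.51 m
  B: 34.88 m
  C: 16.43 m
  → nearest: A (5.51 m)
Q2 at (-20.00, -11.59):
  A: 43.85 m
  B: 10.66 m
  C: 21.91 m
  → nearest: B (10.66 m)
Q3 at (-5.73, -8.17):
  A: 26.16 m
  B: 14.23 m
  C: 11.58 m
  → nearest: C (11.58 m)
Q4 at (-19.77, -11.39):
  A: 43.42 m
  B: 10.63 m
  C: 21.48 m
  → nearest: B (10.63 m)
Q5 at (-13.83, 10.77):
  A: 28.24 m
  B: 26.85 m
  C: 15.46 m
  → nearest: C (15.46 m)

Q1→A; Q2→B; Q3→C; Q4→B; Q5→C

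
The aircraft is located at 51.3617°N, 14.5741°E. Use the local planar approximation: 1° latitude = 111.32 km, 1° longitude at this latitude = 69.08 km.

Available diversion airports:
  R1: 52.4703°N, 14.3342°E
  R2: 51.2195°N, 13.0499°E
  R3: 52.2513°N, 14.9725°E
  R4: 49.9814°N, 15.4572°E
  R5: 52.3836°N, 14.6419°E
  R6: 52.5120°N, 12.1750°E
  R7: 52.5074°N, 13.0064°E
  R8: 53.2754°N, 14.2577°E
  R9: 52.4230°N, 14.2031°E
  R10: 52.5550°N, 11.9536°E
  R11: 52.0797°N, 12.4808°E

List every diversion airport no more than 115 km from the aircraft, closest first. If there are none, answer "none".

R3, R2, R5

Distances from 51.3617°N, 14.5741°E:
R1: √((1.1086·111.32)² + (-0.2399·69.08)²) = √(15229.868161 + 274.640862) = 124.5171 km
R2: √((-0.1422·111.32)² + (-1.5242·69.08)²) = √(250.579529 + 11086.349670) = 106.4750 km
R3: √((0.8896·111.32)² + (0.3984·69.08)²) = √(9806.994772 + 757.431421) = 102.7834 km
R4: √((-1.3803·111.32)² + (0.8831·69.08)²) = √(23609.857796 + 3721.554877) = 165.3221 km
R5: √((1.0219·111.32)² + (0.0678·69.08)²) = √(12940.861633 + 21.936334) = 113.8543 km
R6: √((1.1503·111.32)² + (-2.3991·69.08)²) = √(16397.160018 + 27466.375889) = 209.4362 km
R7: √((1.1457·111.32)² + (-1.5677·69.08)²) = √(16266.279166 + 11728.178696) = 167.3154 km
R8: √((1.9137·111.32)² + (-0.3164·69.08)²) = √(45383.094879 + 477.724602) = 214.1514 km
R9: √((1.0613·111.32)² + (-0.3710·69.08)²) = √(13957.984888 + 656.829239) = 120.8917 km
R10: √((1.1933·111.32)² + (-2.6205·69.08)²) = √(17645.975689 + 32769.739263) = 224.5344 km
R11: √((0.7180·111.32)² + (-2.0933·69.08)²) = √(6388.446819 + 20910.653455) = 165.2244 km
Threshold 115 km: R3 (102.7834 km), R2 (106.4750 km), R5 (113.8543 km) are within range.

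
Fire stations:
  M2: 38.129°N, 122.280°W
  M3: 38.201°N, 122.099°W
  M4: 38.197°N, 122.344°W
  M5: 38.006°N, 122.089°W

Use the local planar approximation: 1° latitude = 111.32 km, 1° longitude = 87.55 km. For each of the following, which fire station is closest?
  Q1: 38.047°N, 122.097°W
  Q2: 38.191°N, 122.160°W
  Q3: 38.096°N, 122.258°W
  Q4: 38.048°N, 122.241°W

Q1→M5; Q2→M3; Q3→M2; Q4→M2

Q1 at 38.047°N, 122.097°W:
  M2: √((0.082·111.32)² + (-0.183·87.55)²) = √(83.32477 + 256.69327) = 18.440 km
  M3: √((0.154·111.32)² + (-0.002·87.55)²) = √(293.89205 + 0.03066) = 17.144 km
  M4: √((0.150·111.32)² + (-0.247·87.55)²) = √(278.82320 + 467.63414) = 27.321 km
  M5: √((-0.041·111.32)² + (0.008·87.55)²) = √(20.83119 + 0.49056) = 4.618 km
  → nearest: M5 (4.618 km)
Q2 at 38.191°N, 122.160°W:
  M2: √((-0.062·111.32)² + (-0.120·87.55)²) = √(47.63540 + 110.37604) = 12.570 km
  M3: √((0.010·111.32)² + (0.061·87.55)²) = √(1.23921 + 28.52147) = 5.455 km
  M4: √((0.006·111.32)² + (-0.184·87.55)²) = √(0.44612 + 259.50632) = 16.123 km
  M5: √((-0.185·111.32)² + (0.071·87.55)²) = √(424.12107 + 38.63928) = 21.512 km
  → nearest: M3 (5.455 km)
Q3 at 38.096°N, 122.258°W:
  M2: √((0.033·111.32)² + (-0.022·87.55)²) = √(13.49504 + 3.70986) = 4.148 km
  M3: √((0.105·111.32)² + (0.159·87.55)²) = √(136.62337 + 193.77893) = 18.177 km
  M4: √((0.101·111.32)² + (-0.086·87.55)²) = √(126.41224 + 56.69036) = 13.532 km
  M5: √((-0.090·111.32)² + (0.169·87.55)²) = √(100.37635 + 218.92014) = 17.869 km
  → nearest: M2 (4.148 km)
Q4 at 38.048°N, 122.241°W:
  M2: √((0.081·111.32)² + (-0.039·87.55)²) = √(81.30485 + 11.65847) = 9.642 km
  M3: √((0.153·111.32)² + (0.142·87.55)²) = √(290.08766 + 154.55711) = 21.087 km
  M4: √((0.149·111.32)² + (-0.103·87.55)²) = √(275.11795 + 81.31801) = 18.880 km
  M5: √((-0.042·111.32)² + (0.152·87.55)²) = √(21.85974 + 177.09222) = 14.105 km
  → nearest: M2 (9.642 km)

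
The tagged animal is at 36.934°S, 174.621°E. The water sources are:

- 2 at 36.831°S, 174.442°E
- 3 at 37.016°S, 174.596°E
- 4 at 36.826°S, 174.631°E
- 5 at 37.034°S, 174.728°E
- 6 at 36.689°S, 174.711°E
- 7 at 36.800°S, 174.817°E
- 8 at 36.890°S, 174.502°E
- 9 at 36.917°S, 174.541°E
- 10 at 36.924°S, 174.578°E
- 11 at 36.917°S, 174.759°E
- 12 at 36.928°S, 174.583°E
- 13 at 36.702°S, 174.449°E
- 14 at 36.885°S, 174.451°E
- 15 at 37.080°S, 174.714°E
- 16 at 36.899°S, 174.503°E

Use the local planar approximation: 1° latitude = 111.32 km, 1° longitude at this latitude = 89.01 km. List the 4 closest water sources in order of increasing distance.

12, 10, 9, 3

Distances from 36.934°S, 174.621°E:
2: 19.630 km
3: 9.396 km
4: 12.055 km
5: 14.650 km
6: 28.426 km
7: 22.954 km
8: 11.670 km
9: 7.368 km
10: 3.986 km
11: 12.428 km
12: 3.448 km
13: 30.023 km
14: 16.085 km
15: 18.239 km
16: 11.203 km
Sorted: 12 (3.448 km) < 10 (3.986 km) < 9 (7.368 km) < 3 (9.396 km) < 16 (11.203 km) < 8 (11.670 km) < …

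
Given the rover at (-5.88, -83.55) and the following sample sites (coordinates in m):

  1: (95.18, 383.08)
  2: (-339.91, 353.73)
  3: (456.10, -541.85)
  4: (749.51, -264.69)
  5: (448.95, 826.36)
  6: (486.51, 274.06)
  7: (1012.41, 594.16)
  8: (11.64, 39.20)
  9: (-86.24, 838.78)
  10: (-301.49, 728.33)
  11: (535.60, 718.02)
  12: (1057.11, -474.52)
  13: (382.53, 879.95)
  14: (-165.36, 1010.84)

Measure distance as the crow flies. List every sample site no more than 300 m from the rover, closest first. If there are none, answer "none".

Distances from (-5.88, -83.55):
1: √((101.06)² + (466.63)²) = √(10213.1236 + 217743.5569) = 477.45 m
2: √((-334.03)² + (437.28)²) = √(111576.0409 + 191213.7984) = 550.26 m
3: √((461.98)² + (-458.30)²) = √(213425.5204 + 210038.8900) = 650.74 m
4: √((755.39)² + (-181.14)²) = √(570614.0521 + 32811.6996) = 776.80 m
5: √((454.83)² + (909.91)²) = √(206870.3289 + 827936.2081) = 1017.25 m
6: √((492.39)² + (357.61)²) = √(242447.9121 + 127884.9121) = 608.55 m
7: √((1018.29)² + (677.71)²) = √(1036914.5241 + 459290.8441) = 1223.19 m
8: √((17.52)² + (122.75)²) = √(306.9504 + 15067.5625) = 123.99 m
9: √((-80.36)² + (922.33)²) = √(6457.7296 + 850692.6289) = 925.82 m
10: √((-295.61)² + (811.88)²) = √(87385.2721 + 659149.1344) = 864.02 m
11: √((541.48)² + (801.57)²) = √(293200.5904 + 642514.4649) = 967.32 m
12: √((1062.99)² + (-390.97)²) = √(1129947.7401 + 152857.5409) = 1132.61 m
13: √((388.41)² + (963.50)²) = √(150862.3281 + 928332.2500) = 1038.84 m
14: √((-159.48)² + (1094.39)²) = √(25433.8704 + 1197689.4721) = 1105.95 m
Threshold 300 m: 8 (123.99 m) is within range.

8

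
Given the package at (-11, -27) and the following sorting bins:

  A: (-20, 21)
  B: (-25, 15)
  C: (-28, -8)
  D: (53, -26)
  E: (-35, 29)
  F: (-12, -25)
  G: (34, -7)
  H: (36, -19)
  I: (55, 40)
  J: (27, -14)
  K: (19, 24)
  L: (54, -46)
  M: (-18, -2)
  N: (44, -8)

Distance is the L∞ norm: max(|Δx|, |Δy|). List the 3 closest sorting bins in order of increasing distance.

F, C, M

Distances from (-11, -27):
A: max(|-9|, |48|) = 48
B: max(|-14|, |42|) = 42
C: max(|-17|, |19|) = 19
D: max(|64|, |1|) = 64
E: max(|-24|, |56|) = 56
F: max(|-1|, |2|) = 2
G: max(|45|, |20|) = 45
H: max(|47|, |8|) = 47
I: max(|66|, |67|) = 67
J: max(|38|, |13|) = 38
K: max(|30|, |51|) = 51
L: max(|65|, |-19|) = 65
M: max(|-7|, |25|) = 25
N: max(|55|, |19|) = 55
Sorted: F (2) < C (19) < M (25) < J (38) < B (42) < …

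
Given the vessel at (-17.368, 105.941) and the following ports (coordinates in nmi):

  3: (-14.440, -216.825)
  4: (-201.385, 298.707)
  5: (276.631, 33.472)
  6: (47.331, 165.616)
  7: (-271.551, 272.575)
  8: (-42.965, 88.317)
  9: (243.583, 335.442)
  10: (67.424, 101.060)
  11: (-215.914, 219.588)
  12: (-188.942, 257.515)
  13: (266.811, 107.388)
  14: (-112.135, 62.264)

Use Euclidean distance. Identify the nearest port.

Distances from (-17.368, 105.941):
3: √((2.928)² + (-322.766)²) = √(8.57318 + 104177.89076) = 322.779 nmi
4: √((-184.017)² + (192.766)²) = √(33862.25629 + 37158.73076) = 266.498 nmi
5: √((293.999)² + (-72.469)²) = √(86435.41200 + 5251.75596) = 302.799 nmi
6: √((64.699)² + (59.675)²) = √(4185.96060 + 3561.10563) = 88.017 nmi
7: √((-254.183)² + (166.634)²) = √(64608.99749 + 27766.88996) = 303.934 nmi
8: √((-25.597)² + (-17.624)²) = √(655.20641 + 310.60538) = 31.078 nmi
9: √((260.951)² + (229.501)²) = √(68095.42440 + 52670.70900) = 347.514 nmi
10: √((84.792)² + (-4.881)²) = √(7189.68326 + 23.82416) = 84.932 nmi
11: √((-198.546)² + (113.647)²) = √(39420.51412 + 12915.64061) = 228.771 nmi
12: √((-171.574)² + (151.574)²) = √(29437.63748 + 22974.67748) = 228.937 nmi
13: √((284.179)² + (1.447)²) = √(80757.70404 + 2.09381) = 284.183 nmi
14: √((-94.767)² + (-43.677)²) = √(8980.78429 + 1907.68033) = 104.348 nmi
Minimum: 8 at 31.078 nmi.

8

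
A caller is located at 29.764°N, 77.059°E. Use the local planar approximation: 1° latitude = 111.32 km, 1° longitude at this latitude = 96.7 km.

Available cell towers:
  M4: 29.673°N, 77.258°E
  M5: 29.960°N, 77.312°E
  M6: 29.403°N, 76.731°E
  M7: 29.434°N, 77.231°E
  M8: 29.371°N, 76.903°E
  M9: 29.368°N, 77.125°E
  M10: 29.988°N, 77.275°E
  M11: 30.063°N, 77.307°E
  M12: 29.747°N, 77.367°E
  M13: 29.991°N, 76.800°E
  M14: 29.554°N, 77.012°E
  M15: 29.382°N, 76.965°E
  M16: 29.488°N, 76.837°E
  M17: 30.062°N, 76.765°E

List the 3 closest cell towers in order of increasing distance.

Distances from 29.764°N, 77.059°E:
M4: 21.747 km
M5: 32.781 km
M6: 51.195 km
M7: 40.325 km
M8: 46.277 km
M9: 44.542 km
M10: 32.528 km
M11: 41.024 km
M12: 29.844 km
M13: 35.578 km
M14: 23.815 km
M15: 43.485 km
M16: 37.481 km
M17: 43.689 km
Sorted: M4 (21.747 km) < M14 (23.815 km) < M12 (29.844 km) < M10 (32.528 km) < M5 (32.781 km) < …

M4, M14, M12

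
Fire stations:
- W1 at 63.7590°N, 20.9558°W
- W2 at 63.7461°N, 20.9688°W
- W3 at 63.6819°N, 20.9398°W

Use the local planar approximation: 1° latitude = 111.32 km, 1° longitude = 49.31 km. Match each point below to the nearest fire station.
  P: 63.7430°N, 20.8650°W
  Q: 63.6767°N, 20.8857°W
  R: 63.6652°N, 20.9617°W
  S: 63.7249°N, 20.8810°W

P at 63.7430°N, 20.8650°W:
  W1: √((0.0160·111.32)² + (-0.0908·49.31)²) = √(3.172388 + 20.046645) = 4.8186 km
  W2: √((0.0031·111.32)² + (-0.1038·49.31)²) = √(0.119088 + 26.197793) = 5.1300 km
  W3: √((-0.0611·111.32)² + (-0.0748·49.31)²) = √(46.262470 + 13.604206) = 7.7374 km
  → nearest: W1 (4.8186 km)
Q at 63.6767°N, 20.8857°W:
  W1: √((0.0823·111.32)² + (-0.0701·49.31)²) = √(83.935574 + 11.948298) = 9.7920 km
  W2: √((0.0694·111.32)² + (-0.0831·49.31)²) = √(59.685019 + 16.790826) = 8.7450 km
  W3: √((0.0052·111.32)² + (-0.0541·49.31)²) = √(0.335084 + 7.116469) = 2.7298 km
  → nearest: W3 (2.7298 km)
R at 63.6652°N, 20.9617°W:
  W1: √((0.0938·111.32)² + (0.0059·49.31)²) = √(109.031521 + 0.084640) = 10.4459 km
  W2: √((0.0809·111.32)² + (-0.0071·49.31)²) = √(81.104218 + 0.122571) = 9.0126 km
  W3: √((0.0167·111.32)² + (0.0219·49.31)²) = √(3.456045 + 1.166160) = 2.1499 km
  → nearest: W3 (2.1499 km)
S at 63.7249°N, 20.8810°W:
  W1: √((0.0341·111.32)² + (-0.0748·49.31)²) = √(14.409707 + 13.604206) = 5.2928 km
  W2: √((0.0212·111.32)² + (-0.0878·49.31)²) = √(5.569524 + 18.743860) = 4.9309 km
  W3: √((-0.0430·111.32)² + (-0.0588·49.31)²) = √(22.913071 + 8.406683) = 5.5964 km
  → nearest: W2 (4.9309 km)

P→W1; Q→W3; R→W3; S→W2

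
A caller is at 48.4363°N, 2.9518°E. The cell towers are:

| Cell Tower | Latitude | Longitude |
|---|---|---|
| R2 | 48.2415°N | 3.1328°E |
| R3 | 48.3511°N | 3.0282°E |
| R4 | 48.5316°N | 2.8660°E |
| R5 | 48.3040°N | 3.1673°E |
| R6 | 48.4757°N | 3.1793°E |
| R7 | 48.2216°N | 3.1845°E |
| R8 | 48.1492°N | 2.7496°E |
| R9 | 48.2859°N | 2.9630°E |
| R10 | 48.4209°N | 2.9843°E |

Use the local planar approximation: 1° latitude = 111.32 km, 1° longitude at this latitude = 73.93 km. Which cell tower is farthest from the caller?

R8

Distances from 48.4363°N, 2.9518°E:
R2: √((-0.1948·111.32)² + (0.1810·73.93)²) = √(470.245123 + 179.059993) = 25.4815 km
R3: √((-0.0852·111.32)² + (0.0764·73.93)²) = √(89.955057 + 31.902751) = 11.0389 km
R4: √((0.0953·111.32)² + (-0.0858·73.93)²) = √(112.546553 + 40.236110) = 12.3605 km
R5: √((-0.1323·111.32)² + (0.2155·73.93)²) = √(216.903262 + 253.825916) = 21.6963 km
R6: √((0.0394·111.32)² + (0.2275·73.93)²) = √(19.237066 + 282.881284) = 17.3816 km
R7: √((-0.2147·111.32)² + (0.2327·73.93)²) = √(571.229311 + 295.960791) = 29.4481 km
R8: √((-0.2871·111.32)² + (-0.2022·73.93)²) = √(1021.439810 + 223.462017) = 35.2832 km
R9: √((-0.1504·111.32)² + (0.0112·73.93)²) = √(280.312244 + 0.685610) = 16.7630 km
R10: √((-0.0154·111.32)² + (0.0325·73.93)²) = √(2.938920 + 5.773087) = 2.9516 km
Maximum: R8 at 35.2832 km.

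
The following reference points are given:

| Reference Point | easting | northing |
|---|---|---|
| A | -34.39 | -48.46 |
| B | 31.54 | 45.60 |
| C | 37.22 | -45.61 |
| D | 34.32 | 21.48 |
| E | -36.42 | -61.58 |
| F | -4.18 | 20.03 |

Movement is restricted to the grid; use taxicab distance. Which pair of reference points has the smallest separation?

Pairwise distances:
A–E: 15.15
B–D: 26.90
D–F: 39.95
B–F: 61.29
C–D: 69.99
A–C: 74.46
C–E: 89.61
B–C: 96.89
A–F: 98.70
C–F: 107.04
E–F: 113.85
A–D: 138.65
D–E: 153.80
A–B: 159.99
B–E: 175.14
Closest pair: A–E at 15.15.

A and E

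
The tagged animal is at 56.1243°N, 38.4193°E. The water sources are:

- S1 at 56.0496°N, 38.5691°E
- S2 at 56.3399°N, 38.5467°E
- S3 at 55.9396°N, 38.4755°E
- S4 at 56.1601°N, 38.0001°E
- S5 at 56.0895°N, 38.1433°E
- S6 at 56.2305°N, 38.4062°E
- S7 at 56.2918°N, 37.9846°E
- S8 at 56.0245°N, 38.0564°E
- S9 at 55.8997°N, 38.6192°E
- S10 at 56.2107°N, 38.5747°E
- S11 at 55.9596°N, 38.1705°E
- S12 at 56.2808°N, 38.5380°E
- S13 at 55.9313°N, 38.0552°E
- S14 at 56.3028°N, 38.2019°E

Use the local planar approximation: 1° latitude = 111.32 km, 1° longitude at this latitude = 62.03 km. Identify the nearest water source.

Distances from 56.1243°N, 38.4193°E:
S1: √((-0.0747·111.32)² + (0.1498·62.03)²) = √(69.149270 + 86.343011) = 12.4697 km
S2: √((0.2156·111.32)² + (0.1274·62.03)²) = √(576.028416 + 62.451434) = 25.2682 km
S3: √((-0.1847·111.32)² + (0.0562·62.03)²) = √(422.746661 + 12.152796) = 20.8542 km
S4: √((0.0358·111.32)² + (-0.4192·62.03)²) = √(15.882265 + 676.154761) = 26.3066 km
S5: √((-0.0348·111.32)² + (-0.2760·62.03)²) = √(15.007380 + 293.103987) = 17.5531 km
S6: √((0.1062·111.32)² + (-0.0131·62.03)²) = √(139.764035 + 0.660307) = 11.8501 km
S7: √((0.1675·111.32)² + (-0.4347·62.03)²) = √(347.677045 + 727.081078) = 32.7835 km
S8: √((-0.0998·111.32)² + (-0.3629·62.03)²) = √(123.426234 + 506.731029) = 25.1029 km
S9: √((-0.2246·111.32)² + (0.1999·62.03)²) = √(625.123606 + 153.754966) = 27.9084 km
S10: √((0.0864·111.32)² + (0.1554·62.03)²) = √(92.506847 + 92.919228) = 13.6171 km
S11: √((-0.1647·111.32)² + (-0.2488·62.03)²) = √(336.150370 + 238.179464) = 23.9652 km
S12: √((0.1565·111.32)² + (0.1187·62.03)²) = √(303.511450 + 54.213195) = 18.9136 km
S13: √((-0.1930·111.32)² + (-0.3641·62.03)²) = √(461.594912 + 510.087781) = 31.1718 km
S14: √((0.1785·111.32)² + (-0.2174·62.03)²) = √(394.841539 + 181.853909) = 24.0145 km
Minimum: S6 at 11.8501 km.

S6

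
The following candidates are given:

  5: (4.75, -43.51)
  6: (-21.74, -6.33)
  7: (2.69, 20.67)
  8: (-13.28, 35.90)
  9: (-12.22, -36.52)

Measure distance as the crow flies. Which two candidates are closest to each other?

5 and 9

Pairwise distances:
5–9: 18.35
7–8: 22.07
6–9: 31.66
6–7: 36.41
6–8: 43.07
5–6: 45.65
7–9: 59.10
5–7: 64.21
8–9: 72.43
5–8: 81.43
Closest pair: 5–9 at 18.35.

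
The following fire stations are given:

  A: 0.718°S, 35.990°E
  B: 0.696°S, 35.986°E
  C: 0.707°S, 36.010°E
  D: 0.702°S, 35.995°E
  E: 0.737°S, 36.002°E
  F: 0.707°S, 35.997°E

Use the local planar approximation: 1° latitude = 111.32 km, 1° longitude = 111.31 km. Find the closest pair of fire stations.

D and F

Pairwise distances:
D–F: 0.599 km
B–D: 1.204 km
C–F: 1.447 km
A–F: 1.451 km
B–F: 1.732 km
C–D: 1.760 km
A–D: 1.866 km
A–B: 2.489 km
A–E: 2.502 km
A–C: 2.541 km
B–C: 2.939 km
E–F: 3.386 km
C–E: 3.456 km
D–E: 3.973 km
B–E: 4.899 km
Closest pair: D–F at 0.599 km.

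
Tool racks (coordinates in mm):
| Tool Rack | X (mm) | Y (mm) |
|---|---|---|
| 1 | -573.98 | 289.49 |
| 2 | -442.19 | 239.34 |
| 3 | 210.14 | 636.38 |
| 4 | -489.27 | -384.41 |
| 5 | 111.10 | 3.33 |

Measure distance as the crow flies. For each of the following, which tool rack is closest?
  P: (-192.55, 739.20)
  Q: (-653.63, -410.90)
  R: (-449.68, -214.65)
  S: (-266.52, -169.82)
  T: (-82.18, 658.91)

P→3; Q→4; R→4; S→4; T→3

P at (-192.55, 739.20):
  1: √((-381.43)² + (-449.71)²) = √(145488.8449 + 202239.0841) = 589.68 mm
  2: √((-249.64)² + (-499.86)²) = √(62320.1296 + 249860.0196) = 558.73 mm
  3: √((402.69)² + (-102.82)²) = √(162159.2361 + 10571.9524) = 415.61 mm
  4: √((-296.72)² + (-1123.61)²) = √(88042.7584 + 1262499.4321) = 1162.13 mm
  5: √((303.65)² + (-735.87)²) = √(92203.3225 + 541504.6569) = 796.06 mm
  → nearest: 3 (415.61 mm)
Q at (-653.63, -410.90):
  1: √((79.65)² + (700.39)²) = √(6344.1225 + 490546.1521) = 704.90 mm
  2: √((211.44)² + (650.24)²) = √(44706.8736 + 422812.0576) = 683.75 mm
  3: √((863.77)² + (1047.28)²) = √(746098.6129 + 1096795.3984) = 1357.53 mm
  4: √((164.36)² + (26.49)²) = √(27014.2096 + 701.7201) = 166.48 mm
  5: √((764.73)² + (414.23)²) = √(584811.9729 + 171586.4929) = 869.71 mm
  → nearest: 4 (166.48 mm)
R at (-449.68, -214.65):
  1: √((-124.30)² + (504.14)²) = √(15450.4900 + 254157.1396) = 519.24 mm
  2: √((7.49)² + (453.99)²) = √(56.1001 + 206106.9201) = 454.05 mm
  3: √((659.82)² + (851.03)²) = √(435362.4324 + 724252.0609) = 1076.85 mm
  4: √((-39.59)² + (-169.76)²) = √(1567.3681 + 28818.4576) = 174.32 mm
  5: √((560.78)² + (217.98)²) = √(314474.2084 + 47515.2804) = 601.66 mm
  → nearest: 4 (174.32 mm)
S at (-266.52, -169.82):
  1: √((-307.46)² + (459.31)²) = √(94531.6516 + 210965.6761) = 552.72 mm
  2: √((-175.67)² + (409.16)²) = √(30859.9489 + 167411.9056) = 445.28 mm
  3: √((476.66)² + (806.20)²) = √(227204.7556 + 649958.4400) = 936.57 mm
  4: √((-222.75)² + (-214.59)²) = √(49617.5625 + 46048.8681) = 309.30 mm
  5: √((377.62)² + (173.15)²) = √(142596.8644 + 29980.9225) = 415.42 mm
  → nearest: 4 (309.30 mm)
T at (-82.18, 658.91):
  1: √((-491.80)² + (-369.42)²) = √(241867.2400 + 136471.1364) = 615.09 mm
  2: √((-360.01)² + (-419.57)²) = √(129607.2001 + 176038.9849) = 552.85 mm
  3: √((292.32)² + (-22.53)²) = √(85450.9824 + 507.6009) = 293.19 mm
  4: √((-407.09)² + (-1043.32)²) = √(165722.2681 + 1088516.6224) = 1119.93 mm
  5: √((193.28)² + (-655.58)²) = √(37357.1584 + 429785.1364) = 683.48 mm
  → nearest: 3 (293.19 mm)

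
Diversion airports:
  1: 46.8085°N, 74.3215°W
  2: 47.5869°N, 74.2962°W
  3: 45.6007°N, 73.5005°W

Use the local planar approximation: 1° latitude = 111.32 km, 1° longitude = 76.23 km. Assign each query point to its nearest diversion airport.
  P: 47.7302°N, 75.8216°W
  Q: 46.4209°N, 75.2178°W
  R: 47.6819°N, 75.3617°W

P→2; Q→1; R→2

P at 47.7302°N, 75.8216°W:
  1: 153.6360 km
  2: 117.3703 km
  3: 295.8080 km
  → nearest: 2 (117.3703 km)
Q at 46.4209°N, 75.2178°W:
  1: 80.8085 km
  2: 147.5919 km
  3: 159.6055 km
  → nearest: 1 (80.8085 km)
R at 47.6819°N, 75.3617°W:
  1: 125.4619 km
  2: 81.9086 km
  3: 271.6707 km
  → nearest: 2 (81.9086 km)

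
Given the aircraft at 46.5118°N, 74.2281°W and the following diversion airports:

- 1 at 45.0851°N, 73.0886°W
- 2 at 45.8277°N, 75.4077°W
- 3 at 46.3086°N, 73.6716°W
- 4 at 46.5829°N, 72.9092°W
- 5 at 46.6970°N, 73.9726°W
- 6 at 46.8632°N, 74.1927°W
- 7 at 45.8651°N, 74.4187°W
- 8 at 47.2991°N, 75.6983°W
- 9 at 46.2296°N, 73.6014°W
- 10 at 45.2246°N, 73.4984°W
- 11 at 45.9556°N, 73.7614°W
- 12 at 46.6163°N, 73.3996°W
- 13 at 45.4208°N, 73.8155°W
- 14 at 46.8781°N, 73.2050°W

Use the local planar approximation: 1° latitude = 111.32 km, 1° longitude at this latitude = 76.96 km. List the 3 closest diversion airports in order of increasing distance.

Distances from 46.5118°N, 74.2281°W:
1: √((-1.4267·111.32)² + (1.1395·76.96)²) = √(25223.869904 + 7690.574385) = 181.4234 km
2: √((-0.6841·111.32)² + (-1.1796·76.96)²) = √(5799.433544 + 8241.374429) = 118.4939 km
3: √((-0.2032·111.32)² + (0.5565·76.96)²) = √(511.674534 + 1834.258141) = 48.4348 km
4: √((0.0711·111.32)² + (1.3189·76.96)²) = √(62.644882 + 10302.766438) = 101.8107 km
5: √((0.1852·111.32)² + (0.2555·76.96)²) = √(425.038588 + 386.644580) = 28.4901 km
6: √((0.3514·111.32)² + (0.0354·76.96)²) = √(1530.206032 + 7.422268) = 39.2126 km
7: √((-0.6467·111.32)² + (-0.1906·76.96)²) = √(5182.652824 + 215.167122) = 73.4699 km
8: √((0.7873·111.32)² + (-1.4702·76.96)²) = √(7681.161531 + 12802.151281) = 143.1199 km
9: √((-0.2822·111.32)² + (0.6267·76.96)²) = √(986.871062 + 2326.213155) = 57.5594 km
10: √((-1.2872·111.32)² + (0.7297·76.96)²) = √(20532.340486 + 3153.688617) = 153.9027 km
11: √((-0.5562·111.32)² + (0.4667·76.96)²) = √(3833.613841 + 1290.047555) = 71.5798 km
12: √((0.1045·111.32)² + (0.8285·76.96)²) = √(135.325293 + 4065.511029) = 64.8139 km
13: √((-1.0910·111.32)² + (0.4126·76.96)²) = √(14750.131648 + 1008.297210) = 125.5326 km
14: √((0.3663·111.32)² + (1.0231·76.96)²) = √(1662.724257 + 6199.637369) = 88.6700 km
Sorted: 5 (28.4901 km) < 6 (39.2126 km) < 3 (48.4348 km) < 9 (57.5594 km) < 12 (64.8139 km) < …

5, 6, 3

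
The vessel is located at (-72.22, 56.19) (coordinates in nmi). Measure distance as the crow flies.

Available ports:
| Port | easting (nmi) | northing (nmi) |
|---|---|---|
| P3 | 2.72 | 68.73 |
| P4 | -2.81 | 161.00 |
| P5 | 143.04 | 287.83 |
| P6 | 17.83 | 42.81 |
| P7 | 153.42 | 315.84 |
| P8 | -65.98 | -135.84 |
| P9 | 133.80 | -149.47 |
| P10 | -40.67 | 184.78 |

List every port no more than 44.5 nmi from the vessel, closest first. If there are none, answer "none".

none

Distances from (-72.22, 56.19):
P3: √((74.94)² + (12.54)²) = √(5616.0036 + 157.2516) = 75.98 nmi
P4: √((69.41)² + (104.81)²) = √(4817.7481 + 10985.1361) = 125.71 nmi
P5: √((215.26)² + (231.64)²) = √(46336.8676 + 53657.0896) = 316.22 nmi
P6: √((90.05)² + (-13.38)²) = √(8109.0025 + 179.0244) = 91.04 nmi
P7: √((225.64)² + (259.65)²) = √(50913.4096 + 67418.1225) = 343.99 nmi
P8: √((6.24)² + (-192.03)²) = √(38.9376 + 36875.5209) = 192.13 nmi
P9: √((206.02)² + (-205.66)²) = √(42444.2404 + 42296.0356) = 291.10 nmi
P10: √((31.55)² + (128.59)²) = √(995.4025 + 16535.3881) = 132.40 nmi
Threshold 44.5 nmi: none within range.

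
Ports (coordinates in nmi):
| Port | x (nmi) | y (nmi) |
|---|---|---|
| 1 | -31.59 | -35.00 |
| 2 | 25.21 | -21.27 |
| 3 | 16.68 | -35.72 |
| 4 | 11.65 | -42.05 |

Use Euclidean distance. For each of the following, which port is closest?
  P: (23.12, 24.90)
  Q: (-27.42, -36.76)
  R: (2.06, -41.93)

P→2; Q→1; R→4

P at (23.12, 24.90):
  1: 81.12 nmi
  2: 46.22 nmi
  3: 60.96 nmi
  4: 67.93 nmi
  → nearest: 2 (46.22 nmi)
Q at (-27.42, -36.76):
  1: 4.53 nmi
  2: 54.86 nmi
  3: 44.11 nmi
  4: 39.43 nmi
  → nearest: 1 (4.53 nmi)
R at (2.06, -41.93):
  1: 34.36 nmi
  2: 31.03 nmi
  3: 15.88 nmi
  4: 9.59 nmi
  → nearest: 4 (9.59 nmi)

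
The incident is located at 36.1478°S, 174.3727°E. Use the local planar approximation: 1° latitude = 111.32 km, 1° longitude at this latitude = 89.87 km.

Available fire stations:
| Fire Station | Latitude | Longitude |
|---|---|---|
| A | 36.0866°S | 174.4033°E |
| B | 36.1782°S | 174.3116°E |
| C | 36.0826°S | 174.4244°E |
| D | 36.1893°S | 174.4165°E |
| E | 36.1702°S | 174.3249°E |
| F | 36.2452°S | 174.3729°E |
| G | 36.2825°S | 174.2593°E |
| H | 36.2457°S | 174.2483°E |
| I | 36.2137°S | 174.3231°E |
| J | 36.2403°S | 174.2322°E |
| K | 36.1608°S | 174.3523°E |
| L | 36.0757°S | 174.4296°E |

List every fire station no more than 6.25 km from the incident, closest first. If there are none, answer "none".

Distances from 36.1478°S, 174.3727°E:
A: √((0.0612·111.32)² + (0.0306·89.87)²) = √(46.414026 + 7.562621) = 7.3469 km
B: √((-0.0304·111.32)² + (-0.0611·89.87)²) = √(11.452322 + 30.151707) = 6.4501 km
C: √((0.0652·111.32)² + (0.0517·89.87)²) = √(52.679493 + 21.587909) = 8.6179 km
D: √((-0.0415·111.32)² + (0.0438·89.87)²) = √(21.342367 + 15.494505) = 6.0693 km
E: √((-0.0224·111.32)² + (-0.0478·89.87)²) = √(6.217881 + 18.453777) = 4.9671 km
F: √((-0.0974·111.32)² + (0.0002·89.87)²) = √(117.561281 + 0.000323) = 10.8426 km
G: √((-0.1347·111.32)² + (-0.1134·89.87)²) = √(224.844147 + 103.861740) = 18.1302 km
H: √((-0.0979·111.32)² + (-0.1244·89.87)²) = √(118.771374 + 124.988554) = 15.6128 km
I: √((-0.0659·111.32)² + (-0.0496·89.87)²) = √(53.816720 + 19.869770) = 8.5841 km
J: √((-0.0925·111.32)² + (-0.1405·89.87)²) = √(106.030268 + 159.434437) = 16.2931 km
K: √((-0.0130·111.32)² + (-0.0204·89.87)²) = √(2.094272 + 3.361165) = 2.3357 km
L: √((0.0721·111.32)² + (0.0569·89.87)²) = √(64.419437 + 26.148936) = 9.5167 km
Threshold 6.25 km: K (2.3357 km), E (4.9671 km), D (6.0693 km) are within range.

K, E, D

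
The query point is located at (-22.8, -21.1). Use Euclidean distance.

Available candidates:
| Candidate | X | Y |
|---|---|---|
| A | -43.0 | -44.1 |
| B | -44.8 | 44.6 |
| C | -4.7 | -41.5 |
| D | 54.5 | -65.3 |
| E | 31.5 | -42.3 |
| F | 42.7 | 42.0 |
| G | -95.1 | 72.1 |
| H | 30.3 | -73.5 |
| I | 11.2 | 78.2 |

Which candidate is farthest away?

G

Distances from (-22.8, -21.1):
A: √((-20.2)² + (-23.0)²) = √(408.040 + 529.000) = 30.6
B: √((-22.0)² + (65.7)²) = √(484.000 + 4316.490) = 69.3
C: √((18.1)² + (-20.4)²) = √(327.610 + 416.160) = 27.3
D: √((77.3)² + (-44.2)²) = √(5975.290 + 1953.640) = 89.0
E: √((54.3)² + (-21.2)²) = √(2948.490 + 449.440) = 58.3
F: √((65.5)² + (63.1)²) = √(4290.250 + 3981.610) = 90.9
G: √((-72.3)² + (93.2)²) = √(5227.290 + 8686.240) = 118.0
H: √((53.1)² + (-52.4)²) = √(2819.610 + 2745.760) = 74.6
I: √((34.0)² + (99.3)²) = √(1156.000 + 9860.490) = 105.0
Maximum: G at 118.0.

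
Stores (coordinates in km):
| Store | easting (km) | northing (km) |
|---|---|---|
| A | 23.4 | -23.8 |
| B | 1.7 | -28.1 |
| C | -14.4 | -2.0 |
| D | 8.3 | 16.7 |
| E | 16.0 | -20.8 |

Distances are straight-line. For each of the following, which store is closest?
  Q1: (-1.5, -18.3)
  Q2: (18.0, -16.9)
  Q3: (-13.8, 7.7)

Q1→B; Q2→E; Q3→C

Q1 at (-1.5, -18.3):
  A: 25.5 km
  B: 10.3 km
  C: 20.8 km
  D: 36.3 km
  E: 17.7 km
  → nearest: B (10.3 km)
Q2 at (18.0, -16.9):
  A: 8.8 km
  B: 19.8 km
  C: 35.7 km
  D: 35.0 km
  E: 4.4 km
  → nearest: E (4.4 km)
Q3 at (-13.8, 7.7):
  A: 48.7 km
  B: 39.0 km
  C: 9.7 km
  D: 23.9 km
  E: 41.2 km
  → nearest: C (9.7 km)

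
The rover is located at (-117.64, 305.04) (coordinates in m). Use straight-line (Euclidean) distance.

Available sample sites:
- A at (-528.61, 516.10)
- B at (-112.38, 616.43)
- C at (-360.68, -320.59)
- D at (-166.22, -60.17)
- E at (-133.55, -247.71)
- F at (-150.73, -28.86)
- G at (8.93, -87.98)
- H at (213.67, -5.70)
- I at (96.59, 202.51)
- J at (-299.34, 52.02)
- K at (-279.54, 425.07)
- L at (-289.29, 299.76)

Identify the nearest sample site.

Distances from (-117.64, 305.04):
A: √((-410.97)² + (211.06)²) = √(168896.3409 + 44546.3236) = 462.00 m
B: √((5.26)² + (311.39)²) = √(27.6676 + 96963.7321) = 311.43 m
C: √((-243.04)² + (-625.63)²) = √(59068.4416 + 391412.8969) = 671.18 m
D: √((-48.58)² + (-365.21)²) = √(2360.0164 + 133378.3441) = 368.43 m
E: √((-15.91)² + (-552.75)²) = √(253.1281 + 305532.5625) = 552.98 m
F: √((-33.09)² + (-333.90)²) = √(1094.9481 + 111489.2100) = 335.54 m
G: √((126.57)² + (-393.02)²) = √(16019.9649 + 154464.7204) = 412.90 m
H: √((331.31)² + (-310.74)²) = √(109766.3161 + 96559.3476) = 454.23 m
I: √((214.23)² + (-102.53)²) = √(45894.4929 + 10512.4009) = 237.50 m
J: √((-181.70)² + (-253.02)²) = √(33014.8900 + 64019.1204) = 311.50 m
K: √((-161.90)² + (120.03)²) = √(26211.6100 + 14407.2009) = 201.54 m
L: √((-171.65)² + (-5.28)²) = √(29463.7225 + 27.8784) = 171.73 m
Minimum: L at 171.73 m.

L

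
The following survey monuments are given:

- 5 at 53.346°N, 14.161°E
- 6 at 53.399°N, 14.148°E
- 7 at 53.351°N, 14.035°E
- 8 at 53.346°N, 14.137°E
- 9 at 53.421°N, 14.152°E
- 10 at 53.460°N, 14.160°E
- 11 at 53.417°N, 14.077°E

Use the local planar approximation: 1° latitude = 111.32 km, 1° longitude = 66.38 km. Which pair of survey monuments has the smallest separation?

5 and 8

Pairwise distances:
5–6: 5.963 km
5–7: 8.382 km
5–8: 1.593 km
5–9: 8.370 km
5–10: 12.691 km
5–11: 9.673 km
6–7: 9.210 km
6–8: 5.945 km
6–9: 2.463 km
6–10: 6.837 km
6–11: 5.121 km
7–8: 6.794 km
7–9: 11.002 km
7–10: 14.700 km
7–11: 7.858 km
8–9: 8.408 km
8–10: 12.782 km
8–11: 8.851 km
9–10: 4.374 km
9–11: 4.998 km
10–11: 7.299 km
Closest pair: 5–8 at 1.593 km.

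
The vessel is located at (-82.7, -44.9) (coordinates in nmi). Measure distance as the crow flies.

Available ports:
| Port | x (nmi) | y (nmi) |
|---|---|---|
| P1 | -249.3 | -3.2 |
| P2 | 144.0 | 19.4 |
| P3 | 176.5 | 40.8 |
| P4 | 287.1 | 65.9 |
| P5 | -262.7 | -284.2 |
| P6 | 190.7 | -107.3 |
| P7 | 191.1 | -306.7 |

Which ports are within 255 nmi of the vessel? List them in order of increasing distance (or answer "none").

P1, P2

Distances from (-82.7, -44.9):
P1: 171.7 nmi
P2: 235.6 nmi
P3: 273.0 nmi
P4: 386.0 nmi
P5: 299.4 nmi
P6: 280.4 nmi
P7: 378.8 nmi
Threshold 255 nmi: P1 (171.7 nmi), P2 (235.6 nmi) are within range.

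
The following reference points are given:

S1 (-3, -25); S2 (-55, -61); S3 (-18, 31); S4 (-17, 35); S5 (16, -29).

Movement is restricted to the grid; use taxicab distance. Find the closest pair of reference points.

S3 and S4

Pairwise distances:
S3–S4: 5
S1–S5: 23
S1–S3: 71
S1–S4: 74
S1–S2: 88
S3–S5: 94
S4–S5: 97
S2–S5: 103
S2–S3: 129
S2–S4: 134
Closest pair: S3–S4 at 5.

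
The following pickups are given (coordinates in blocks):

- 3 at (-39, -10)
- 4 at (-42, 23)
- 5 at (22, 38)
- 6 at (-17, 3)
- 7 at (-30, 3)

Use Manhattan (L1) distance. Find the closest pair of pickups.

6 and 7

Pairwise distances:
6–7: |-13| + |0| = 13 + 0 = 13 blocks
3–7: |9| + |13| = 9 + 13 = 22 blocks
4–7: |12| + |-20| = 12 + 20 = 32 blocks
3–6: |22| + |13| = 22 + 13 = 35 blocks
3–4: |-3| + |33| = 3 + 33 = 36 blocks
4–6: |25| + |-20| = 25 + 20 = 45 blocks
5–6: |-39| + |-35| = 39 + 35 = 74 blocks
4–5: |64| + |15| = 64 + 15 = 79 blocks
5–7: |-52| + |-35| = 52 + 35 = 87 blocks
3–5: |61| + |48| = 61 + 48 = 109 blocks
Closest pair: 6–7 at 13 blocks.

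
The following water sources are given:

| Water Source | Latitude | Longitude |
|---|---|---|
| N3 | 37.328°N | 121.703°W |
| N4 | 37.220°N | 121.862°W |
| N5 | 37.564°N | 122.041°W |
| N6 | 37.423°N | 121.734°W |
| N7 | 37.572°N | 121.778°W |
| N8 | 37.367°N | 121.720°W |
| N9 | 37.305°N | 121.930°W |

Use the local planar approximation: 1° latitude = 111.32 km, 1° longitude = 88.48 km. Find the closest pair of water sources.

Pairwise distances:
N3–N4: 18.506 km
N3–N5: 39.807 km
N3–N6: 10.925 km
N3–N7: 27.961 km
N3–N8: 4.595 km
N3–N9: 20.247 km
N4–N5: 41.440 km
N4–N6: 25.277 km
N4–N7: 39.883 km
N4–N8: 20.631 km
N4–N9: 11.213 km
N5–N6: 31.372 km
N5–N7: 23.287 km
N5–N8: 35.883 km
N5–N9: 30.459 km
N6–N7: 17.037 km
N6–N8: 6.356 km
N6–N9: 21.755 km
N7–N8: 23.391 km
N7–N9: 32.624 km
N8–N9: 19.821 km
Closest pair: N3–N8 at 4.595 km.

N3 and N8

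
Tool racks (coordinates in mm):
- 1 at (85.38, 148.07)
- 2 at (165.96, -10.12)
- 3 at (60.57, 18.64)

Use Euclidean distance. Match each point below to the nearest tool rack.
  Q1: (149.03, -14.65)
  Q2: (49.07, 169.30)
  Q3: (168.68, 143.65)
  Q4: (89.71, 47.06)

Q1 at (149.03, -14.65):
  1: √((-63.65)² + (162.72)²) = √(4051.3225 + 26477.7984) = 174.73 mm
  2: √((16.93)² + (4.53)²) = √(286.6249 + 20.5209) = 17.53 mm
  3: √((-88.46)² + (33.29)²) = √(7825.1716 + 1108.2241) = 94.52 mm
  → nearest: 2 (17.53 mm)
Q2 at (49.07, 169.30):
  1: √((36.31)² + (-21.23)²) = √(1318.4161 + 450.7129) = 42.06 mm
  2: √((116.89)² + (-179.42)²) = √(13663.2721 + 32191.5364) = 214.14 mm
  3: √((11.50)² + (-150.66)²) = √(132.2500 + 22698.4356) = 151.10 mm
  → nearest: 1 (42.06 mm)
Q3 at (168.68, 143.65):
  1: √((-83.30)² + (4.42)²) = √(6938.8900 + 19.5364) = 83.42 mm
  2: √((-2.72)² + (-153.77)²) = √(7.3984 + 23645.2129) = 153.79 mm
  3: √((-108.11)² + (-125.01)²) = √(11687.7721 + 15627.5001) = 165.27 mm
  → nearest: 1 (83.42 mm)
Q4 at (89.71, 47.06):
  1: √((-4.33)² + (101.01)²) = √(18.7489 + 10203.0201) = 101.10 mm
  2: √((76.25)² + (-57.18)²) = √(5814.0625 + 3269.5524) = 95.31 mm
  3: √((-29.14)² + (-28.42)²) = √(849.1396 + 807.6964) = 40.70 mm
  → nearest: 3 (40.70 mm)

Q1→2; Q2→1; Q3→1; Q4→3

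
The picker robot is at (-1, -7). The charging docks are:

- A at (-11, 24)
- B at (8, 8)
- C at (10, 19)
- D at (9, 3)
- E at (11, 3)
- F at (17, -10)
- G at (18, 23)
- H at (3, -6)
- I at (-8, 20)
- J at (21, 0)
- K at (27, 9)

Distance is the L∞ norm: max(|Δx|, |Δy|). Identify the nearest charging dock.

H

Distances from (-1, -7):
A: max(|-10|, |31|) = 31
B: max(|9|, |15|) = 15
C: max(|11|, |26|) = 26
D: max(|10|, |10|) = 10
E: max(|12|, |10|) = 12
F: max(|18|, |-3|) = 18
G: max(|19|, |30|) = 30
H: max(|4|, |1|) = 4
I: max(|-7|, |27|) = 27
J: max(|22|, |7|) = 22
K: max(|28|, |16|) = 28
Minimum: H at 4.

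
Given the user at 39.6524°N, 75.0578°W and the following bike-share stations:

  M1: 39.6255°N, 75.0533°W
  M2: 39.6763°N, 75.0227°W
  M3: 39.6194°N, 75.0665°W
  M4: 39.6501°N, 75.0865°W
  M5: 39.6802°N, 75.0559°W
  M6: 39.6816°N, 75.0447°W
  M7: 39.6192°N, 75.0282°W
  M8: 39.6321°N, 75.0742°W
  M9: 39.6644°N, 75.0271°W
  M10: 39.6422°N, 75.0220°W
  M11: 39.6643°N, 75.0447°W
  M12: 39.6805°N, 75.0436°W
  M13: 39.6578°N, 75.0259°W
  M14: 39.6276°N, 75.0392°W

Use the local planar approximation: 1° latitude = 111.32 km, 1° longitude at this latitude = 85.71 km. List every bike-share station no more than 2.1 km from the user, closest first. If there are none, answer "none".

Distances from 39.6524°N, 75.0578°W:
M1: √((-0.0269·111.32)² + (0.0045·85.71)²) = √(8.967078 + 0.148761) = 3.0192 km
M2: √((0.0239·111.32)² + (0.0351·85.71)²) = √(7.078516 + 9.050597) = 4.0161 km
M3: √((-0.0330·111.32)² + (-0.0087·85.71)²) = √(13.495043 + 0.556034) = 3.7485 km
M4: √((-0.0023·111.32)² + (-0.0287·85.71)²) = √(0.065554 + 6.050995) = 2.4732 km
M5: √((0.0278·111.32)² + (0.0019·85.71)²) = √(9.577143 + 0.026520) = 3.0990 km
M6: √((0.0292·111.32)² + (0.0131·85.71)²) = √(10.566036 + 1.260682) = 3.4390 km
M7: √((-0.0332·111.32)² + (0.0296·85.71)²) = √(13.659115 + 6.436450) = 4.4828 km
M8: √((-0.0203·111.32)² + (-0.0164·85.71)²) = √(5.106678 + 1.975835) = 2.6613 km
M9: √((0.0120·111.32)² + (0.0307·85.71)²) = √(1.784469 + 6.923724) = 2.9510 km
M10: √((-0.0102·111.32)² + (0.0358·85.71)²) = √(1.289278 + 9.415189) = 3.2718 km
M11: √((0.0119·111.32)² + (0.0131·85.71)²) = √(1.754851 + 1.260682) = 1.7365 km
M12: √((0.0281·111.32)² + (0.0142·85.71)²) = √(9.784960 + 1.481289) = 3.3565 km
M13: √((0.0054·111.32)² + (0.0319·85.71)²) = √(0.361355 + 7.475571) = 2.7995 km
M14: √((-0.0248·111.32)² + (0.0186·85.71)²) = √(7.621663 + 2.541493) = 3.1880 km
Threshold 2.1 km: M11 (1.7365 km) is within range.

M11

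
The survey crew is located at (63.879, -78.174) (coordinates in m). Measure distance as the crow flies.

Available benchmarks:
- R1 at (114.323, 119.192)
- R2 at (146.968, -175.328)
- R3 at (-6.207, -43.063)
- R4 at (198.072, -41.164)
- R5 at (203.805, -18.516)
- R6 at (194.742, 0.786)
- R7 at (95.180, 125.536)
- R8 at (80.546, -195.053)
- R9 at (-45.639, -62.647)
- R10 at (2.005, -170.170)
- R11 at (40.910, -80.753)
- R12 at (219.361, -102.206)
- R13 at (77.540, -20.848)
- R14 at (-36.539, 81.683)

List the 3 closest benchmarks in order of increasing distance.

R11, R13, R3

Distances from (63.879, -78.174):
R1: √((50.444)² + (197.366)²) = √(2544.59714 + 38953.33796) = 203.710 m
R2: √((83.089)² + (-97.154)²) = √(6903.78192 + 9438.89972) = 127.838 m
R3: √((-70.086)² + (35.111)²) = √(4912.04740 + 1232.78232) = 78.389 m
R4: √((134.193)² + (37.010)²) = √(18007.76125 + 1369.74010) = 139.203 m
R5: √((139.926)² + (59.658)²) = √(19579.28548 + 3559.07696) = 152.113 m
R6: √((130.863)² + (78.960)²) = √(17125.12477 + 6234.68160) = 152.839 m
R7: √((31.301)² + (203.710)²) = √(979.75260 + 41497.76410) = 206.101 m
R8: √((16.667)² + (-116.879)²) = √(277.78889 + 13660.70064) = 118.061 m
R9: √((-109.518)² + (15.527)²) = √(11994.19232 + 241.08773) = 110.613 m
R10: √((-61.874)² + (-91.996)²) = √(3828.39188 + 8463.26402) = 110.868 m
R11: √((-22.969)² + (-2.579)²) = √(527.57496 + 6.65124) = 23.113 m
R12: √((155.482)² + (-24.032)²) = √(24174.65232 + 577.53702) = 157.328 m
R13: √((13.661)² + (57.326)²) = √(186.62292 + 3286.27028) = 58.931 m
R14: √((-100.418)² + (159.857)²) = √(10083.77472 + 25554.26045) = 188.780 m
Sorted: R11 (23.113 m) < R13 (58.931 m) < R3 (78.389 m) < R9 (110.613 m) < R10 (110.868 m) < …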